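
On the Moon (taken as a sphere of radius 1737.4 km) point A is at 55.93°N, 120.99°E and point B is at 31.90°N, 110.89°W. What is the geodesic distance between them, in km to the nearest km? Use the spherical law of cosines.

2478 km

With latitudes φ₁ = 55.930°, φ₂ = 31.900° and longitude difference Δλ = 128.120°:
cos c = sin φ₁ sin φ₂ + cos φ₁ cos φ₂ cos Δλ = (0.8284)(0.5284) + (0.5602)(0.8490)(-0.6173) = 0.14414,
so c = arccos(0.14414) = 1.42615 rad.
Distance = R·c = 1737.4 × 1.4262 ≈ 2478 km.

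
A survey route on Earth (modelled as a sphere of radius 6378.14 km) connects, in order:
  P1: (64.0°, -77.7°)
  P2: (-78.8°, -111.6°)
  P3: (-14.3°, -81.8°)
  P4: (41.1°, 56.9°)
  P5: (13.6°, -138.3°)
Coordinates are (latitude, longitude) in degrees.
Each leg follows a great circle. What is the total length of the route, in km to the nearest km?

Leg P1→P2: central angle 2.5167 rad, distance 16051.6 km.
Leg P2→P3: central angle 1.1531 rad, distance 7354.9 km.
Leg P3→P4: central angle 2.3617 rad, distance 15062.9 km.
Leg P4→P5: central angle 2.1558 rad, distance 13750.2 km.
Total: 16051.6 + 7354.9 + 15062.9 + 13750.2 ≈ 52220 km.

52220 km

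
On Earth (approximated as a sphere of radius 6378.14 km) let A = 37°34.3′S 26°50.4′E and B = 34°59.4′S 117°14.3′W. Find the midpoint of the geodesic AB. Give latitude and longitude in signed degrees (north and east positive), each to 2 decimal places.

-67.19°, -48.12°

The central angle between A and B is δ = 1.7479 rad.
With f = 0.5, the slerp weights are sin((1−f)δ)/sin δ = 0.7791 and sin(fδ)/sin δ = 0.7791.
Weighted sum of the unit vectors: (0.7791)·(0.7072,0.3579,-0.6098) + (0.7791)·(-0.3750,-0.7284,-0.5734) = (0.2588, -0.2887, -0.9218).
Converting back: φ = atan2(z, √(x²+y²)) = -67.19°, λ = atan2(y, x) = -48.12°.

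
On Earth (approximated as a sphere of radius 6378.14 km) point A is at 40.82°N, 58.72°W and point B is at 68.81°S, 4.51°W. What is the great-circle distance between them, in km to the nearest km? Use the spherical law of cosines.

With latitudes φ₁ = 40.820°, φ₂ = -68.810° and longitude difference Δλ = 54.210°:
cos c = sin φ₁ sin φ₂ + cos φ₁ cos φ₂ cos Δλ = (0.6537)(-0.9324) + (0.7568)(0.3615)(0.5848) = -0.44952,
so c = arccos(-0.44952) = 2.03702 rad.
Distance = R·c = 6378.14 × 2.0370 ≈ 12992 km.

12992 km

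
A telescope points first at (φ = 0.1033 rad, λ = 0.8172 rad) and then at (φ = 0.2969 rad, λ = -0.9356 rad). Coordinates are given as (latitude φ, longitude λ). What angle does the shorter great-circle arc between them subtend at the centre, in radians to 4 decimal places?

With latitudes φ₁ = 5.919°, φ₂ = 17.011° and longitude difference Δλ = -100.428°:
cos c = sin φ₁ sin φ₂ + cos φ₁ cos φ₂ cos Δλ = (0.1031)(0.2926) + (0.9947)(0.9562)(-0.1810) = -0.14199,
so c = arccos(-0.14199) = 1.71327 rad.
So the angular separation is 1.7133 rad.

1.7133 rad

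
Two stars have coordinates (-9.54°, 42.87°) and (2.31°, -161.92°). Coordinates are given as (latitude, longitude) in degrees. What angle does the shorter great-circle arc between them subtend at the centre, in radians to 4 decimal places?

Let φ₁ = -0.1665 rad, φ₂ = 0.0403 rad, and Δλ = 2.7089 rad.
cos c = sin φ₁ sin φ₂ + cos φ₁ cos φ₂ cos Δλ = (-0.1657)(0.0403) + (0.9862)(0.9992)(-0.9079) = -0.90125,
so c = arccos(-0.90125) = 2.69344 rad.
So the angular separation is 2.6934 rad.

2.6934 rad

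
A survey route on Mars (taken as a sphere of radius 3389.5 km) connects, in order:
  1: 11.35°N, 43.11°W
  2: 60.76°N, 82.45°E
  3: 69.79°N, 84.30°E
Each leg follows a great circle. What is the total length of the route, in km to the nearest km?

6223 km

Leg 1→2: central angle 1.6778 rad, distance 5686.9 km.
Leg 2→3: central angle 0.1582 rad, distance 536.1 km.
Total: 5686.9 + 536.1 ≈ 6223 km.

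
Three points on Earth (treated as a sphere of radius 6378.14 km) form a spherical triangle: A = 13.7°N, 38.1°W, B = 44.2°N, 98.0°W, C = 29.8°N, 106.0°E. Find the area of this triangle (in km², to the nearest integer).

Side lengths (central angles): a = 1.7945, b = 2.1715, c = 1.0305 rad; semiperimeter s = 2.4982.
By l'Huilier's theorem, tan(E/4) = √[tan(s/2) tan((s−a)/2) tan((s−b)/2) tan((s−c)/2)], giving spherical excess E = 1.5382 rad.
Area = E·R² = 1.5382 × (6378.14)² ≈ 62576878 km².

62576878 km²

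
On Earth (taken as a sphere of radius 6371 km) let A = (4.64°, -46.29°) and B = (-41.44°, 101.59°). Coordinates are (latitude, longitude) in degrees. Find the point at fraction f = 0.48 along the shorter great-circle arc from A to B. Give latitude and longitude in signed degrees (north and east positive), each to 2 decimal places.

-45.55°, -1.58°

Central angle δ = 2.3273 rad. Interpolating on the sphere with fraction f = 0.48:
P = [sin((1−f)δ)·A + sin(fδ)·B] / sin δ = 1.2866·A + 1.2359·B in Cartesian coordinates,
giving P = (0.7000, -0.0193, -0.7139), i.e. latitude -45.55°, longitude -1.58°.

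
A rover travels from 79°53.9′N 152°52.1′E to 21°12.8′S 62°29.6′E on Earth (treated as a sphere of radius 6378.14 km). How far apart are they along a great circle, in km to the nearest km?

Let φ₁ = 1.3945 rad, φ₂ = -0.3702 rad, and Δλ = -1.5773 rad.
cos c = sin φ₁ sin φ₂ + cos φ₁ cos φ₂ cos Δλ = (0.9845)(-0.3618) + (0.1754)(0.9322)(-0.0065) = -0.35730,
so c = arccos(-0.35730) = 1.93617 rad.
Distance = R·c = 6378.14 × 1.9362 ≈ 12349 km.

12349 km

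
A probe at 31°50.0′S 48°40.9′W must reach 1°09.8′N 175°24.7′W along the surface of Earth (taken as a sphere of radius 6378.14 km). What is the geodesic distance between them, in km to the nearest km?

13497 km

In radians: φ₁ = -0.5556, φ₂ = 0.0203, Δλ = -126.730° = -2.2119 rad.
cos c = sin φ₁ sin φ₂ + cos φ₁ cos φ₂ cos Δλ = (-0.5275)(0.0203) + (0.8496)(0.9998)(-0.5980) = -0.51869,
so c = arccos(-0.51869) = 2.11612 rad.
Distance = R·c = 6378.14 × 2.1161 ≈ 13497 km.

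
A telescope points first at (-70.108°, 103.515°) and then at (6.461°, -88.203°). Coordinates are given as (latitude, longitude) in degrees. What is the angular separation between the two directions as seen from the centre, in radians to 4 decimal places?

2.0229 rad

Let φ₁ = -1.2236 rad, φ₂ = 0.1128 rad, and Δλ = 2.9371 rad.
Haversine: a = sin²(Δφ/2) + cos φ₁ cos φ₂ sin²(Δλ/2) = 0.3839 + (0.3402)(0.9936)(0.9896) = 0.71843.
Central angle c = 2·arcsin(√a) = 2.02289 rad.
So the angular separation is 2.0229 rad.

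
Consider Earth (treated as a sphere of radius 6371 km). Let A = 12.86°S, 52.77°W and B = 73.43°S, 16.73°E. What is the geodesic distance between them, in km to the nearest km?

Let φ₁ = -0.2244 rad, φ₂ = -1.2816 rad, and Δλ = 1.2130 rad.
cos c = sin φ₁ sin φ₂ + cos φ₁ cos φ₂ cos Δλ = (-0.2226)(-0.9585) + (0.9749)(0.2852)(0.3502) = 0.31070,
so c = arccos(0.31070) = 1.25487 rad.
Distance = R·c = 6371 × 1.2549 ≈ 7995 km.

7995 km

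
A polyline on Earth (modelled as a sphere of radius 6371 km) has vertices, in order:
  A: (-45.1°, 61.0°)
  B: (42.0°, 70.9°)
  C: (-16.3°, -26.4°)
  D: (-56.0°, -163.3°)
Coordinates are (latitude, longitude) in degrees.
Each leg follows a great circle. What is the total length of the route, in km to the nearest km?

Leg A→B: central angle 1.5280 rad, distance 9734.9 km.
Leg B→C: central angle 1.8530 rad, distance 11805.2 km.
Leg C→D: central angle 1.7307 rad, distance 11026.2 km.
Total: 9734.9 + 11805.2 + 11026.2 ≈ 32566 km.

32566 km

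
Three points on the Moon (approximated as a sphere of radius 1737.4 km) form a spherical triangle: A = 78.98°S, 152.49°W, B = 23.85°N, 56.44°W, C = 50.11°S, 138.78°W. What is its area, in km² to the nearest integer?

Side lengths (central angles): a = 1.8050, b = 0.5111, c = 1.9991 rad; semiperimeter s = 2.1576.
By l'Huilier's theorem, tan(E/4) = √[tan(s/2) tan((s−a)/2) tan((s−b)/2) tan((s−c)/2)], giving spherical excess E = 0.6686 rad.
Area = E·R² = 0.6686 × (1737.4)² ≈ 2018298 km².

2018298 km²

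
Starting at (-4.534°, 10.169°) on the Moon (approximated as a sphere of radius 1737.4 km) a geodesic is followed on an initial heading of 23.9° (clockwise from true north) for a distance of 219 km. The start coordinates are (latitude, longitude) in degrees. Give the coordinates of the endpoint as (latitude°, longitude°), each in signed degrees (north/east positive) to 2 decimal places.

Angular distance δ = d/R = 219/1737.4 = 0.12605 rad; initial bearing θ = 0.4171 rad.
sin φ₂ = sin φ₁ cos δ + cos φ₁ sin δ cos θ = (-0.0791)(0.9921) + (0.9969)(0.1257)(0.9143) = 0.0362, so φ₂ = 2.07°.
Δλ = atan2(sin θ sin δ cos φ₁, cos δ − sin φ₁ sin φ₂) = atan2(0.0508, 0.9949) = 2.921°.
λ₂ = 10.169° + 2.921° = 13.09°.

2.07°, 13.09°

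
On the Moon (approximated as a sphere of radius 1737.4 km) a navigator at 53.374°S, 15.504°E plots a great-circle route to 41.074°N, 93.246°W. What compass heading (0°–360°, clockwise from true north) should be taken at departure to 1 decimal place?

With φ₁ = -0.9316, φ₂ = 0.7169, Δλ = -1.8980 rad, the forward-azimuth formula gives
θ = atan2( sin Δλ cos φ₂ , cos φ₁ sin φ₂ − sin φ₁ cos φ₂ cos Δλ ) = atan2(-0.7139, 0.1975) = -74.53°.
Adding 360° brings this into [0°, 360°): 285.5°.

285.5°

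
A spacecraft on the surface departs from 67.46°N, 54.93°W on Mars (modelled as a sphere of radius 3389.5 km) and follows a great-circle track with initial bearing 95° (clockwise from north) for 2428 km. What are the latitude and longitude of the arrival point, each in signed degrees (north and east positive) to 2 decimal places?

Angular distance δ = d/R = 2428/3389.5 = 0.71633 rad; initial bearing θ = 1.6581 rad.
sin φ₂ = sin φ₁ cos δ + cos φ₁ sin δ cos θ = (0.9236)(0.7542) + (0.3833)(0.6566)(-0.0872) = 0.6747, so φ₂ = 42.43°.
Δλ = atan2(sin θ sin δ cos φ₁, cos δ − sin φ₁ sin φ₂) = atan2(0.2507, 0.1311) = 62.400°.
λ₂ = -54.930° + 62.400° = 7.47°.

42.43°, 7.47°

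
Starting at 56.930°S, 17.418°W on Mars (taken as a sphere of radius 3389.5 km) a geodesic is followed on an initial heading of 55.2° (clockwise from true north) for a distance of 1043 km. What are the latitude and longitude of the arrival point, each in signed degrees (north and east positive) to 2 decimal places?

Angular distance δ = d/R = 1043/3389.5 = 0.30772 rad; initial bearing θ = 0.9634 rad.
sin φ₂ = sin φ₁ cos δ + cos φ₁ sin δ cos θ = (-0.8380)(0.9530) + (0.5457)(0.3029)(0.5707) = -0.7043, so φ₂ = -44.77°.
Δλ = atan2(sin θ sin δ cos φ₁, cos δ − sin φ₁ sin φ₂) = atan2(0.1357, 0.3628) = 20.509°.
λ₂ = -17.418° + 20.509° = 3.09°.

-44.77°, 3.09°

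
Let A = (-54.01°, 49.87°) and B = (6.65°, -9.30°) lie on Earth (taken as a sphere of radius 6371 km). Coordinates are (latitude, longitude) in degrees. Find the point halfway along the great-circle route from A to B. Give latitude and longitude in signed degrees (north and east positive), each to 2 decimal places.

-26.52°, 12.00°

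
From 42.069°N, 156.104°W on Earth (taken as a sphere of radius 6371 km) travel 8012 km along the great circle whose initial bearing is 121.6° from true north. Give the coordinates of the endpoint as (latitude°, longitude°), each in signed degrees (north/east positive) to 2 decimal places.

Angular distance δ = d/R = 8012/6371 = 1.25757 rad; initial bearing θ = 2.1223 rad.
sin φ₂ = sin φ₁ cos δ + cos φ₁ sin δ cos θ = (0.6700)(0.3081) + (0.7423)(0.9513)(-0.5240) = -0.1636, so φ₂ = -9.42°.
Δλ = atan2(sin θ sin δ cos φ₁, cos δ − sin φ₁ sin φ₂) = atan2(0.6015, 0.4177) = 55.220°.
λ₂ = -156.104° + 55.220° = -100.88°.

-9.42°, -100.88°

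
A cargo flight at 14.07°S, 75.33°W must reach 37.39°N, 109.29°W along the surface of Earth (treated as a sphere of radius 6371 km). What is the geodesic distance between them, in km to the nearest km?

Let φ₁ = -0.2456 rad, φ₂ = 0.6526 rad, and Δλ = -0.5927 rad.
cos c = sin φ₁ sin φ₂ + cos φ₁ cos φ₂ cos Δλ = (-0.2431)(0.6072) + (0.9700)(0.7945)(0.8294) = 0.49160,
so c = arccos(0.49160) = 1.05687 rad.
Distance = R·c = 6371 × 1.0569 ≈ 6733 km.

6733 km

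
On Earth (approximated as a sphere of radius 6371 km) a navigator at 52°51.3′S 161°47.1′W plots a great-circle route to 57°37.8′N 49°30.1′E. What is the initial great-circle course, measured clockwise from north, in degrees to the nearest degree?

298°

Δλ = -148.713° = -2.5955 rad.
y = sin Δλ · cos φ₂ = (-0.5193)(0.5354) = -0.2780
x = cos φ₁ sin φ₂ − sin φ₁ cos φ₂ cos Δλ = (0.6038)(0.8446) − (-0.7971)(0.5354)(-0.8546) = 0.1453
θ = atan2(y, x) = -62.41°; adding 360° gives 298°.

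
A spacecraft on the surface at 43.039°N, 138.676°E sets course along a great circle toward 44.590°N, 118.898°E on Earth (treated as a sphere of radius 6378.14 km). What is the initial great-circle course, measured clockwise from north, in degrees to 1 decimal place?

283.0°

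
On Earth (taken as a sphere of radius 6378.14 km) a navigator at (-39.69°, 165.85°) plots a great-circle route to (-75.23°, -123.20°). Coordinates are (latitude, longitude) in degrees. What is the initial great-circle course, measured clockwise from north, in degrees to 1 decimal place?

Δλ = 70.950° = 1.2383 rad.
y = sin Δλ · cos φ₂ = (0.9452)(0.2549) = 0.2410
x = cos φ₁ sin φ₂ − sin φ₁ cos φ₂ cos Δλ = (0.7695)(-0.9670) − (-0.6386)(0.2549)(0.3264) = -0.6909
θ = atan2(y, x) = 160.77°, so the bearing is 160.8°.

160.8°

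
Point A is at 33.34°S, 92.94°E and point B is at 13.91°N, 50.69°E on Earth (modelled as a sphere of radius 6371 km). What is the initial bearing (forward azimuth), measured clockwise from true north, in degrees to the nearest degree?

312°

With φ₁ = -0.5819, φ₂ = 0.2428, Δλ = -0.7374 rad, the forward-azimuth formula gives
θ = atan2( sin Δλ cos φ₂ , cos φ₁ sin φ₂ − sin φ₁ cos φ₂ cos Δλ ) = atan2(-0.6526, 0.5957) = -47.61°.
Adding 360° brings this into [0°, 360°): 312°.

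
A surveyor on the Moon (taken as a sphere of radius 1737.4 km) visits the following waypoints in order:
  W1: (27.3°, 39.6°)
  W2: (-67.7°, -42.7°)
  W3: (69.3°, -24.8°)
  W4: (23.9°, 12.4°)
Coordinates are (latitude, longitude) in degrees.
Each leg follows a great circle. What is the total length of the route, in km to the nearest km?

Leg W1→W2: central angle 1.9597 rad, distance 3404.8 km.
Leg W2→W3: central angle 2.4007 rad, distance 4170.9 km.
Leg W3→W4: central angle 0.8810 rad, distance 1530.6 km.
Total: 3404.8 + 4170.9 + 1530.6 ≈ 9106 km.

9106 km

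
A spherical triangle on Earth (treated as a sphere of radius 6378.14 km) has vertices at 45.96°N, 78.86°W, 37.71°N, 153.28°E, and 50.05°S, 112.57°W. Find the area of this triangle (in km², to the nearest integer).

90660378 km²

Side lengths (central angles): a = 2.1010, b = 1.7515, c = 1.4684 rad; semiperimeter s = 2.6605.
By l'Huilier's theorem, tan(E/4) = √[tan(s/2) tan((s−a)/2) tan((s−b)/2) tan((s−c)/2)], giving spherical excess E = 2.2286 rad.
Area = E·R² = 2.2286 × (6378.14)² ≈ 90660378 km².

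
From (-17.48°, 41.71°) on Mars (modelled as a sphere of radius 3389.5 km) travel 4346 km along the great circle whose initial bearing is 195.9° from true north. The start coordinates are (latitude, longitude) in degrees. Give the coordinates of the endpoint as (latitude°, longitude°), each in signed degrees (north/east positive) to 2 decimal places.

Angular distance δ = d/R = 4346/3389.5 = 1.28220 rad; initial bearing θ = 3.4191 rad.
sin φ₂ = sin φ₁ cos δ + cos φ₁ sin δ cos θ = (-0.3004)(0.2846) + (0.9538)(0.9586)(-0.9617) = -0.9649, so φ₂ = -74.77°.
Δλ = atan2(sin θ sin δ cos φ₁, cos δ − sin φ₁ sin φ₂) = atan2(-0.2505, -0.0052) = -91.192°.
λ₂ = 41.710° − 91.192° = -49.48°.

-74.77°, -49.48°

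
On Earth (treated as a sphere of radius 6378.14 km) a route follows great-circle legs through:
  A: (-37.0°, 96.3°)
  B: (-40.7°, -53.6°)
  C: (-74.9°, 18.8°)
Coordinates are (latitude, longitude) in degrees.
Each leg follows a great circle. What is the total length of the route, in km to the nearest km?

16027 km

Leg A→B: central angle 1.7026 rad, distance 10859.2 km.
Leg B→C: central angle 0.8103 rad, distance 5168.0 km.
Total: 10859.2 + 5168.0 ≈ 16027 km.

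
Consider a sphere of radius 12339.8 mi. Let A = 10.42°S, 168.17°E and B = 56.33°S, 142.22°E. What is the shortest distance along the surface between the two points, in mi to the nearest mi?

In radians: φ₁ = -0.1819, φ₂ = -0.9831, Δλ = -25.950° = -0.4529 rad.
cos c = sin φ₁ sin φ₂ + cos φ₁ cos φ₂ cos Δλ = (-0.1809)(-0.8322) + (0.9835)(0.5544)(0.8992) = 0.64081,
so c = arccos(0.64081) = 0.87524 rad.
Distance = R·c = 12339.8 × 0.8752 ≈ 10800 mi.

10800 mi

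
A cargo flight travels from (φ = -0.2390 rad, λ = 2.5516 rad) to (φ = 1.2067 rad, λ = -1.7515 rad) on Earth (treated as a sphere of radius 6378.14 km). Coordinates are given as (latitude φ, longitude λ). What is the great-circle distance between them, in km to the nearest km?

With latitudes φ₁ = -13.694°, φ₂ = 69.139° and longitude difference Δλ = 113.451°:
cos c = sin φ₁ sin φ₂ + cos φ₁ cos φ₂ cos Δλ = (-0.2367)(0.9344) + (0.9716)(0.3561)(-0.3980) = -0.35890,
so c = arccos(-0.35890) = 1.93788 rad.
Distance = R·c = 6378.14 × 1.9379 ≈ 12360 km.

12360 km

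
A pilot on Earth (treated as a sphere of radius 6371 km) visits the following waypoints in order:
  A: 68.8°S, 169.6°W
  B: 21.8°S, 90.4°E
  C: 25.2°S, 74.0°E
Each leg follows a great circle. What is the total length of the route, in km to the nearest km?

9860 km

Leg A→B: central angle 1.2787 rad, distance 8146.8 km.
Leg B→C: central angle 0.2689 rad, distance 1713.3 km.
Total: 8146.8 + 1713.3 ≈ 9860 km.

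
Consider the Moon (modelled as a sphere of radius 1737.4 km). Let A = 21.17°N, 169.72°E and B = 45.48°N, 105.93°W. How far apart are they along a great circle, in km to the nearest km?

2160 km

Let φ₁ = 0.3695 rad, φ₂ = 0.7938 rad, and Δλ = 1.4722 rad.
cos c = sin φ₁ sin φ₂ + cos φ₁ cos φ₂ cos Δλ = (0.3611)(0.7130) + (0.9325)(0.7012)(0.0985) = 0.32186,
so c = arccos(0.32186) = 1.24310 rad.
Distance = R·c = 1737.4 × 1.2431 ≈ 2160 km.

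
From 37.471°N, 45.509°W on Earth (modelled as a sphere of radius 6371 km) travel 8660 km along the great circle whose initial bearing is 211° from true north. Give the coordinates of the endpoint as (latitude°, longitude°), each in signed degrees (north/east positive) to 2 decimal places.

-32.51°, -82.17°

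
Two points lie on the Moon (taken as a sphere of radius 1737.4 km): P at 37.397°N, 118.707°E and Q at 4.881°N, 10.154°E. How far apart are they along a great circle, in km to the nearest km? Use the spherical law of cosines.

3079 km

With latitudes φ₁ = 37.397°, φ₂ = 4.881° and longitude difference Δλ = -108.553°:
cos c = sin φ₁ sin φ₂ + cos φ₁ cos φ₂ cos Δλ = (0.6073)(0.0851) + (0.7944)(0.9964)(-0.3182) = -0.20019,
so c = arccos(-0.20019) = 1.77234 rad.
Distance = R·c = 1737.4 × 1.7723 ≈ 3079 km.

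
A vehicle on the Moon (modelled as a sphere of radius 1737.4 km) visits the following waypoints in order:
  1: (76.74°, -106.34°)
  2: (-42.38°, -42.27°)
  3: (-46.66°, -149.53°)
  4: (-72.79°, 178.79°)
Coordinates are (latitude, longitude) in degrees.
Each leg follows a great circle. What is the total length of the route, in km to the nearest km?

Leg 1→2: central angle 2.1920 rad, distance 3808.3 km.
Leg 2→3: central angle 1.2241 rad, distance 2126.7 km.
Leg 3→4: central angle 0.5206 rad, distance 904.4 km.
Total: 3808.3 + 2126.7 + 904.4 ≈ 6839 km.

6839 km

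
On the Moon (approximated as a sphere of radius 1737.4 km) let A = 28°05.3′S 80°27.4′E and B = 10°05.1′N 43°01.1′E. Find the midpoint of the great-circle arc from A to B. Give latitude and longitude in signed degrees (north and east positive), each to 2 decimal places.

-9.49°, 60.67°

Central angle δ = 0.9182 rad. Interpolating on the sphere with fraction f = 0.5:
P = [sin((1−f)δ)·A + sin(fδ)·B] / sin δ = 0.5578·A + 0.5578·B in Cartesian coordinates,
giving P = (0.4831, 0.8599, -0.1649), i.e. latitude -9.49°, longitude 60.67°.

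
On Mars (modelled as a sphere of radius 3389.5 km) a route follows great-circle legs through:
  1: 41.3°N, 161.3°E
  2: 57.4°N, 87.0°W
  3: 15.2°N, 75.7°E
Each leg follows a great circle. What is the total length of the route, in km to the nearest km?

10176 km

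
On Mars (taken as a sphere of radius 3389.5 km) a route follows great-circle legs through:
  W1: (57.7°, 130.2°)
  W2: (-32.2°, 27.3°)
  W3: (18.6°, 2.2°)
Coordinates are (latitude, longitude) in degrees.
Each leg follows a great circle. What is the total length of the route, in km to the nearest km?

10628 km

Leg W1→W2: central angle 2.1548 rad, distance 7303.7 km.
Leg W2→W3: central angle 0.9809 rad, distance 3324.7 km.
Total: 7303.7 + 3324.7 ≈ 10628 km.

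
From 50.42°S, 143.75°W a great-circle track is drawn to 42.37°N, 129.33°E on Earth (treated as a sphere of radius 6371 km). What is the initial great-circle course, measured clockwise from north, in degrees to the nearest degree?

302°

Δλ = -86.920° = -1.5170 rad.
y = sin Δλ · cos φ₂ = (-0.9986)(0.7388) = -0.7377
x = cos φ₁ sin φ₂ − sin φ₁ cos φ₂ cos Δλ = (0.6372)(0.6739) − (-0.7707)(0.7388)(0.0537) = 0.4600
θ = atan2(y, x) = -58.06°; adding 360° gives 302°.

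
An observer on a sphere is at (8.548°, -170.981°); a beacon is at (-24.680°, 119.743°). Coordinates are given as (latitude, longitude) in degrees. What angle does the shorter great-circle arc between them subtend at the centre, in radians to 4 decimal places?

With latitudes φ₁ = 8.548°, φ₂ = -24.680° and longitude difference Δλ = -69.276°:
cos c = sin φ₁ sin φ₂ + cos φ₁ cos φ₂ cos Δλ = (0.1486)(-0.4175) + (0.9889)(0.9087)(0.3539) = 0.25591,
so c = arccos(0.25591) = 1.31201 rad.
So the angular separation is 1.3120 rad.

1.3120 rad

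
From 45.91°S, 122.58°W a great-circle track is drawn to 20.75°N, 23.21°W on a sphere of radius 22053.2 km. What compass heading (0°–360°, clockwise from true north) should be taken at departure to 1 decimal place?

81.5°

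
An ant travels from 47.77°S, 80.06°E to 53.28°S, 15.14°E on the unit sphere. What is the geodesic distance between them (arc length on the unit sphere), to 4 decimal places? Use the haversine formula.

0.7015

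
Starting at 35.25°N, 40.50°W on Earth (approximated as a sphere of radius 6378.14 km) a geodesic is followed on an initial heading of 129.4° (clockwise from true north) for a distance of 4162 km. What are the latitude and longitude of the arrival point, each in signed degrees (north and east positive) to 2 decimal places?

8.27°, -12.20°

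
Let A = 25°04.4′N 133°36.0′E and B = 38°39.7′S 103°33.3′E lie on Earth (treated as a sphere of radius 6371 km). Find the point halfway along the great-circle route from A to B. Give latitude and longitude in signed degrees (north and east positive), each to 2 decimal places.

-7.03°, 119.72°

The central angle between A and B is δ = 1.2159 rad.
With f = 0.5, the slerp weights are sin((1−f)δ)/sin δ = 0.6091 and sin(fδ)/sin δ = 0.6091.
Weighted sum of the unit vectors: (0.6091)·(-0.6246,0.6559,0.4238) + (0.6091)·(-0.1830,0.7591,-0.6247) = (-0.4920, 0.8620, -0.1224).
Converting back: φ = atan2(z, √(x²+y²)) = -7.03°, λ = atan2(y, x) = 119.72°.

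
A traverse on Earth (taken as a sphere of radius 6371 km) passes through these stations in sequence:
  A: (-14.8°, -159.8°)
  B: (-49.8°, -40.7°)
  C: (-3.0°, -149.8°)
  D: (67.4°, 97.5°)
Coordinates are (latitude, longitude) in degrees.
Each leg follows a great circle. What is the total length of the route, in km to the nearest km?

Leg A→B: central angle 1.6794 rad, distance 10699.4 km.
Leg B→C: central angle 1.7426 rad, distance 11102.0 km.
Leg C→D: central angle 1.7685 rad, distance 11267.1 km.
Total: 10699.4 + 11102.0 + 11267.1 ≈ 33069 km.

33069 km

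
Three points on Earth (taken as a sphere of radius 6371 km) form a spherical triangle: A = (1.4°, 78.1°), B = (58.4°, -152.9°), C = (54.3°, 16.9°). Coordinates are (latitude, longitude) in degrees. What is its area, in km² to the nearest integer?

41126364 km²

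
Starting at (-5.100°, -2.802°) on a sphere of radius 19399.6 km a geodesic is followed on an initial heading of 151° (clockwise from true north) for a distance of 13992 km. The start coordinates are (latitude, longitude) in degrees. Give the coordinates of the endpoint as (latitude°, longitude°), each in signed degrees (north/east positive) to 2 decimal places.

Angular distance δ = d/R = 13992/19399.6 = 0.72125 rad; initial bearing θ = 2.6354 rad.
sin φ₂ = sin φ₁ cos δ + cos φ₁ sin δ cos θ = (-0.0889)(0.7510) + (0.9960)(0.6603)(-0.8746) = -0.6420, so φ₂ = -39.94°.
Δλ = atan2(sin θ sin δ cos φ₁, cos δ − sin φ₁ sin φ₂) = atan2(0.3189, 0.6939) = 24.680°.
λ₂ = -2.802° + 24.680° = 21.88°.

-39.94°, 21.88°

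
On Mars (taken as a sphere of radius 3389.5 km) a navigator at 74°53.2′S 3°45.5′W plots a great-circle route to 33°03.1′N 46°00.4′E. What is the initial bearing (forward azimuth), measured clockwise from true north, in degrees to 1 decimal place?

43.9°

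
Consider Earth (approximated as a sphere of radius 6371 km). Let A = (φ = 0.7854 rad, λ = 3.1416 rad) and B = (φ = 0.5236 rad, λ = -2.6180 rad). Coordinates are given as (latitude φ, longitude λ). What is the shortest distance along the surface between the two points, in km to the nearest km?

3101 km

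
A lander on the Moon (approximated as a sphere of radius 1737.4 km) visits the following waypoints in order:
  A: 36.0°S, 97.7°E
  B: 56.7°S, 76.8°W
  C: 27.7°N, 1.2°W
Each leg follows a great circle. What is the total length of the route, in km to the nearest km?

Leg A→B: central angle 1.5216 rad, distance 2643.7 km.
Leg B→C: central angle 1.8417 rad, distance 3199.8 km.
Total: 2643.7 + 3199.8 ≈ 5843 km.

5843 km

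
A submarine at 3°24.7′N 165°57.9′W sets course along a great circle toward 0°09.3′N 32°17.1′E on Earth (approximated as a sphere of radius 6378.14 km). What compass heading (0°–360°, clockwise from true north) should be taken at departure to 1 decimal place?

280.7°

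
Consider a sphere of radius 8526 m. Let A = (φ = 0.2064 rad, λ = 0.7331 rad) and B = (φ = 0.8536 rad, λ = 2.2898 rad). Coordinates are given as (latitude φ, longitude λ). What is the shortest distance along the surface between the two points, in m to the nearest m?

11992 m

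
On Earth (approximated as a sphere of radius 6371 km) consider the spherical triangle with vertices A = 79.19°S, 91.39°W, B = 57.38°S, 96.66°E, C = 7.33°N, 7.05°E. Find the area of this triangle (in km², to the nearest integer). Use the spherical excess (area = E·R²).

35080631 km²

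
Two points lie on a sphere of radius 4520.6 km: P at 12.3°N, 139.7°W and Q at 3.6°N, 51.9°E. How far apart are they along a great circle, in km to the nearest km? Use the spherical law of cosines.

12652 km

With latitudes φ₁ = 12.300°, φ₂ = 3.600° and longitude difference Δλ = -168.400°:
cos c = sin φ₁ sin φ₂ + cos φ₁ cos φ₂ cos Δλ = (0.2130)(0.0628) + (0.9770)(0.9980)(-0.9796) = -0.94182,
so c = arccos(-0.94182) = 2.79882 rad.
Distance = R·c = 4520.6 × 2.7988 ≈ 12652 km.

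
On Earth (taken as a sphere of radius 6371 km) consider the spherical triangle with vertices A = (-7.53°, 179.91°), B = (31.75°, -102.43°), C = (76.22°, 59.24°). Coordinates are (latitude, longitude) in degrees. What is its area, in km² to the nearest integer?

Side lengths (central angles): a = 1.2463, b = 1.8211, c = 1.4594 rad; semiperimeter s = 2.2634.
By l'Huilier's theorem, tan(E/4) = √[tan(s/2) tan((s−a)/2) tan((s−b)/2) tan((s−c)/2)], giving spherical excess E = 1.2996 rad.
Area = E·R² = 1.2996 × (6371)² ≈ 52749100 km².

52749100 km²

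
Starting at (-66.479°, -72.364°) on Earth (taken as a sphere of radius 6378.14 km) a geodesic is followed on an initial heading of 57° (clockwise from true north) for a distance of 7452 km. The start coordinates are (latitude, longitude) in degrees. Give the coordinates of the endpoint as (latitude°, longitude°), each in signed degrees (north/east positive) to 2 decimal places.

-9.16°, -20.95°

Angular distance δ = d/R = 7452/6378.14 = 1.16837 rad; initial bearing θ = 0.9948 rad.
sin φ₂ = sin φ₁ cos δ + cos φ₁ sin δ cos θ = (-0.9169)(0.3917) + (0.3991)(0.9201)(0.5446) = -0.1591, so φ₂ = -9.16°.
Δλ = atan2(sin θ sin δ cos φ₁, cos δ − sin φ₁ sin φ₂) = atan2(0.3080, 0.2458) = 51.410°.
λ₂ = -72.364° + 51.410° = -20.95°.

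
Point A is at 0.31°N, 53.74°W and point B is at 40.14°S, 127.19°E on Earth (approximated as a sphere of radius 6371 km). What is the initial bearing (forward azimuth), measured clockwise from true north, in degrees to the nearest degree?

181°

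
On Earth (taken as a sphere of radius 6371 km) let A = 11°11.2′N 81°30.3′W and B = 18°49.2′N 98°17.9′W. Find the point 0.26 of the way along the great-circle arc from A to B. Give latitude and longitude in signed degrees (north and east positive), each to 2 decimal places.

13.28°, -85.76°

The central angle between A and B is δ = 0.3126 rad.
With f = 0.26, the slerp weights are sin((1−f)δ)/sin δ = 0.7455 and sin(fδ)/sin δ = 0.2640.
Weighted sum of the unit vectors: (0.7455)·(0.1449,-0.9702,0.1940) + (0.2640)·(-0.1366,-0.9366,0.3226) = (0.0720, -0.9706, 0.2298).
Converting back: φ = atan2(z, √(x²+y²)) = 13.28°, λ = atan2(y, x) = -85.76°.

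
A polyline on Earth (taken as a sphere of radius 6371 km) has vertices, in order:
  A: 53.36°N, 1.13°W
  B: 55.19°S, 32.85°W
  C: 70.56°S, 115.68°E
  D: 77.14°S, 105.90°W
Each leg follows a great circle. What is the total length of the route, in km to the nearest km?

Leg A→B: central angle 1.9488 rad, distance 12415.5 km.
Leg B→C: central angle 0.9120 rad, distance 5810.1 km.
Leg C→D: central angle 0.5278 rad, distance 3362.5 km.
Total: 12415.5 + 5810.1 + 3362.5 ≈ 21588 km.

21588 km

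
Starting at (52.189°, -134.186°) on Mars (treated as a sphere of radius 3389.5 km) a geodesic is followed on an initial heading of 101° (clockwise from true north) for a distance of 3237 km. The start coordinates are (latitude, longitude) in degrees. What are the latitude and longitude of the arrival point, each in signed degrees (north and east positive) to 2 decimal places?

Angular distance δ = d/R = 3237/3389.5 = 0.95501 rad; initial bearing θ = 1.7628 rad.
sin φ₂ = sin φ₁ cos δ + cos φ₁ sin δ cos θ = (0.7900)(0.5776) + (0.6131)(0.8163)(-0.1908) = 0.3608, so φ₂ = 21.15°.
Δλ = atan2(sin θ sin δ cos φ₁, cos δ − sin φ₁ sin φ₂) = atan2(0.4913, 0.2925) = 59.228°.
λ₂ = -134.186° + 59.228° = -74.96°.

21.15°, -74.96°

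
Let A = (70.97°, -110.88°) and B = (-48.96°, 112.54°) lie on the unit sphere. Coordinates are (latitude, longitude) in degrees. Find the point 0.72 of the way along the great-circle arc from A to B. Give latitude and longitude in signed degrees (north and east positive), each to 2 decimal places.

-9.63°, 130.44°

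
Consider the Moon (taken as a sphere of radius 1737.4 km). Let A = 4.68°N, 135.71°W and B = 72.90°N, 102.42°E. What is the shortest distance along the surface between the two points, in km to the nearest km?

Let φ₁ = 0.0817 rad, φ₂ = 1.2723 rad, and Δλ = -2.1270 rad.
cos c = sin φ₁ sin φ₂ + cos φ₁ cos φ₂ cos Δλ = (0.0816)(0.9558) + (0.9967)(0.2940)(-0.5280) = -0.07675,
so c = arccos(-0.07675) = 1.64762 rad.
Distance = R·c = 1737.4 × 1.6476 ≈ 2863 km.

2863 km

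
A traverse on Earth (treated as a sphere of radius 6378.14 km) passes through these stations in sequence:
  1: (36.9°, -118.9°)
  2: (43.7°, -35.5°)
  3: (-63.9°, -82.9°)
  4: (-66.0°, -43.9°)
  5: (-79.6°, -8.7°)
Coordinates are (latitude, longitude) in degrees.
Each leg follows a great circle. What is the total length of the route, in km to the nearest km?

Leg 1→2: central angle 1.0687 rad, distance 6816.3 km.
Leg 2→3: central angle 1.9879 rad, distance 12679.3 km.
Leg 3→4: central angle 0.2857 rad, distance 1822.5 km.
Leg 4→5: central angle 0.2890 rad, distance 1843.2 km.
Total: 6816.3 + 12679.3 + 1822.5 + 1843.2 ≈ 23161 km.

23161 km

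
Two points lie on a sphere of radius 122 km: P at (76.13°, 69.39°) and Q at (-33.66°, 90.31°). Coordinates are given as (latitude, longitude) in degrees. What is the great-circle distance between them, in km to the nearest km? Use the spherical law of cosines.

In radians: φ₁ = 1.3287, φ₂ = -0.5875, Δλ = 20.920° = 0.3651 rad.
cos c = sin φ₁ sin φ₂ + cos φ₁ cos φ₂ cos Δλ = (0.9708)(-0.5543) + (0.2397)(0.8323)(0.9341) = -0.35173,
so c = arccos(-0.35173) = 1.93021 rad.
Distance = R·c = 122 × 1.9302 ≈ 235 km.

235 km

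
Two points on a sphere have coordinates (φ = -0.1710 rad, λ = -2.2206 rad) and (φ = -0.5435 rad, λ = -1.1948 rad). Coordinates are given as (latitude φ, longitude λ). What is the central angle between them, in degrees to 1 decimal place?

58.3°

In radians: φ₁ = -0.1710, φ₂ = -0.5435, Δλ = 58.774° = 1.0258 rad.
Haversine: a = sin²(Δφ/2) + cos φ₁ cos φ₂ sin²(Δλ/2) = 0.0343 + (0.9854)(0.8559)(0.2408) = 0.23738.
Central angle c = 2·arcsin(√a) = 1.01780 rad.
So the angular separation is 58.3°.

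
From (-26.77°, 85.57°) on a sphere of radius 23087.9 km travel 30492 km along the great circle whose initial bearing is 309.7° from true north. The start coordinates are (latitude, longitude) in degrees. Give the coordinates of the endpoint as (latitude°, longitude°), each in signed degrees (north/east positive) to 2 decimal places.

26.17°, 29.41°

Angular distance δ = d/R = 30492/23087.9 = 1.32069 rad; initial bearing θ = 5.4053 rad.
sin φ₂ = sin φ₁ cos δ + cos φ₁ sin δ cos θ = (-0.4504)(0.2475) + (0.8928)(0.9689)(0.6388) = 0.4411, so φ₂ = 26.17°.
Δλ = atan2(sin θ sin δ cos φ₁, cos δ − sin φ₁ sin φ₂) = atan2(-0.6656, 0.4462) = -56.163°.
λ₂ = 85.570° − 56.163° = 29.41°.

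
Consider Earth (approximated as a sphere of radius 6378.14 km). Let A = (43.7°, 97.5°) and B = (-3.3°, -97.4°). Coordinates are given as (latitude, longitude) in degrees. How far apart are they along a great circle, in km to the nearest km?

15306 km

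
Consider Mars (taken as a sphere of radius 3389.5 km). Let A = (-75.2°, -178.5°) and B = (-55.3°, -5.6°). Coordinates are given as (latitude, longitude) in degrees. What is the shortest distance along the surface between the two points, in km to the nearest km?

2923 km

Let φ₁ = -1.3125 rad, φ₂ = -0.9652 rad, and Δλ = 3.0177 rad.
cos c = sin φ₁ sin φ₂ + cos φ₁ cos φ₂ cos Δλ = (-0.9668)(-0.8221) + (0.2554)(0.5693)(-0.9923) = 0.65056,
so c = arccos(0.65056) = 0.86247 rad.
Distance = R·c = 3389.5 × 0.8625 ≈ 2923 km.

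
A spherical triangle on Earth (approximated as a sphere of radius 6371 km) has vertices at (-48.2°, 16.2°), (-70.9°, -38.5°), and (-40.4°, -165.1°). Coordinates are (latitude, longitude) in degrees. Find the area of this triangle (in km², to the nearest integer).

Side lengths (central angles): a = 1.0884, b = 1.5951, c = 0.5908 rad; semiperimeter s = 1.6372.
By l'Huilier's theorem, tan(E/4) = √[tan(s/2) tan((s−a)/2) tan((s−b)/2) tan((s−c)/2)], giving spherical excess E = 0.2414 rad.
Area = E·R² = 0.2414 × (6371)² ≈ 9800141 km².

9800141 km²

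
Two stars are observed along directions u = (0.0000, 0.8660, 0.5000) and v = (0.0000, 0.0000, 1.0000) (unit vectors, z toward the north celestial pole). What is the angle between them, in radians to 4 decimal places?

u·v = 0.5000; |u| = 1.0000, |v| = 1.0000.
cos θ = (u·v)/(|u||v|) = 0.5000, so θ = 1.0472 rad.

1.0472 rad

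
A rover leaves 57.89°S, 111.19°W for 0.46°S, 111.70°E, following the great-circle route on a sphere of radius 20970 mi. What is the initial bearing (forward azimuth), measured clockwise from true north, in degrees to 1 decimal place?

With φ₁ = -1.0104, φ₂ = -0.0080, Δλ = -2.3930 rad, the forward-azimuth formula gives
θ = atan2( sin Δλ cos φ₂ , cos φ₁ sin φ₂ − sin φ₁ cos φ₂ cos Δλ ) = atan2(-0.6806, -0.6248) = -132.56°.
Adding 360° brings this into [0°, 360°): 227.4°.

227.4°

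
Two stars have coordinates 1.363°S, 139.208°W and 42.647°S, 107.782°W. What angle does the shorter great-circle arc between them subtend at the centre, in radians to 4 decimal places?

0.8716 rad

Let φ₁ = -0.0238 rad, φ₂ = -0.7443 rad, and Δλ = 0.5485 rad.
Haversine: a = sin²(Δφ/2) + cos φ₁ cos φ₂ sin²(Δλ/2) = 0.1243 + (0.9997)(0.7355)(0.0733) = 0.17821.
Central angle c = 2·arcsin(√a) = 0.87162 rad.
So the angular separation is 0.8716 rad.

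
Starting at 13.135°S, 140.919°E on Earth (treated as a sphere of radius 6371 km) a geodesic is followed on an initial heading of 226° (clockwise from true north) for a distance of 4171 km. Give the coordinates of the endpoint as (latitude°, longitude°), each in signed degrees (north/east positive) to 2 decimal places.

-36.31°, 107.99°

Angular distance δ = d/R = 4171/6371 = 0.65469 rad; initial bearing θ = 3.9444 rad.
sin φ₂ = sin φ₁ cos δ + cos φ₁ sin δ cos θ = (-0.2272)(0.7932) + (0.9738)(0.6089)(-0.6947) = -0.5922, so φ₂ = -36.31°.
Δλ = atan2(sin θ sin δ cos φ₁, cos δ − sin φ₁ sin φ₂) = atan2(-0.4266, 0.6587) = -32.927°.
λ₂ = 140.919° − 32.927° = 107.99°.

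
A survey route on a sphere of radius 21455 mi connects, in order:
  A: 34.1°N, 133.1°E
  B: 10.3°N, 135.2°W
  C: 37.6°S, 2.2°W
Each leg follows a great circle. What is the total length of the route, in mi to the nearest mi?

80690 mi

Leg A→B: central angle 1.4946 rad, distance 32067.7 mi.
Leg B→C: central angle 2.2662 rad, distance 48622.2 mi.
Total: 32067.7 + 48622.2 ≈ 80690 mi.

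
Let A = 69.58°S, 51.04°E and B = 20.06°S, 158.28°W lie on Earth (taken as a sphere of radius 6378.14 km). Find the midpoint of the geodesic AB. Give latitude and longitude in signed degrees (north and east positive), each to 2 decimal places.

-62.81°, -173.34°

Central angle δ = 1.5351 rad. Interpolating on the sphere with fraction f = 0.5:
P = [sin((1−f)δ)·A + sin(fδ)·B] / sin δ = 0.6948·A + 0.6948·B in Cartesian coordinates,
giving P = (-0.4539, -0.0530, -0.8895), i.e. latitude -62.81°, longitude -173.34°.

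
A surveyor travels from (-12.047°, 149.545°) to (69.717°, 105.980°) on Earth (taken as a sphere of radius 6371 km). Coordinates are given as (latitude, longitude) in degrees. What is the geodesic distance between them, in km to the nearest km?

9690 km

With latitudes φ₁ = -12.047°, φ₂ = 69.717° and longitude difference Δλ = -43.565°:
cos c = sin φ₁ sin φ₂ + cos φ₁ cos φ₂ cos Δλ = (-0.2087)(0.9380) + (0.9780)(0.3467)(0.7246) = 0.04988,
so c = arccos(0.04988) = 1.52089 rad.
Distance = R·c = 6371 × 1.5209 ≈ 9690 km.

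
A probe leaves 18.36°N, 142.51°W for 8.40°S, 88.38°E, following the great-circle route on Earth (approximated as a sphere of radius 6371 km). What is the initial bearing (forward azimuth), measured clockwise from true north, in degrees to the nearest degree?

274°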